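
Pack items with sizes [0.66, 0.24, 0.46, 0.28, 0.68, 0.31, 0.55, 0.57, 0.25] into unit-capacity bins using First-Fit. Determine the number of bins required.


Place items sequentially using First-Fit:
  Item 0.66 -> new Bin 1
  Item 0.24 -> Bin 1 (now 0.9)
  Item 0.46 -> new Bin 2
  Item 0.28 -> Bin 2 (now 0.74)
  Item 0.68 -> new Bin 3
  Item 0.31 -> Bin 3 (now 0.99)
  Item 0.55 -> new Bin 4
  Item 0.57 -> new Bin 5
  Item 0.25 -> Bin 2 (now 0.99)
Total bins used = 5

5


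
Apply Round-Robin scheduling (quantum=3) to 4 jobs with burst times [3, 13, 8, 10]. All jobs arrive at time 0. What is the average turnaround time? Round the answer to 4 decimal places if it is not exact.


Time quantum = 3
Execution trace:
  J1 runs 3 units, time = 3
  J2 runs 3 units, time = 6
  J3 runs 3 units, time = 9
  J4 runs 3 units, time = 12
  J2 runs 3 units, time = 15
  J3 runs 3 units, time = 18
  J4 runs 3 units, time = 21
  J2 runs 3 units, time = 24
  J3 runs 2 units, time = 26
  J4 runs 3 units, time = 29
  J2 runs 3 units, time = 32
  J4 runs 1 units, time = 33
  J2 runs 1 units, time = 34
Finish times: [3, 34, 26, 33]
Average turnaround = 96/4 = 24.0

24.0


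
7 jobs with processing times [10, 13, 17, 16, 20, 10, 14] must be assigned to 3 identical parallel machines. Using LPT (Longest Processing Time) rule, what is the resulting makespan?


Sort jobs in decreasing order (LPT): [20, 17, 16, 14, 13, 10, 10]
Assign each job to the least loaded machine:
  Machine 1: jobs [20, 10, 10], load = 40
  Machine 2: jobs [17, 13], load = 30
  Machine 3: jobs [16, 14], load = 30
Makespan = max load = 40

40


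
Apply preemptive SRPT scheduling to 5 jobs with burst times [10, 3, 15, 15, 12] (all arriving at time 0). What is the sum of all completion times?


Since all jobs arrive at t=0, SRPT equals SPT ordering.
SPT order: [3, 10, 12, 15, 15]
Completion times:
  Job 1: p=3, C=3
  Job 2: p=10, C=13
  Job 3: p=12, C=25
  Job 4: p=15, C=40
  Job 5: p=15, C=55
Total completion time = 3 + 13 + 25 + 40 + 55 = 136

136


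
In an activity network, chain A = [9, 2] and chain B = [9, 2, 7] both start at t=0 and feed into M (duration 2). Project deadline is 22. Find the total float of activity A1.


Forward pass: ES(A1) = sum of predecessors on chain A = 0
EF = ES + duration = 0 + 9 = 9
Backward pass: LF(M) = deadline = 22; LS(M) = 22 - 2 = 20
LF(A1) = LS(M) - sum(successors on chain A) = 20 - 2 = 18
LS = LF - duration = 18 - 9 = 9
Total float = LS - ES = 9 - 0 = 9

9


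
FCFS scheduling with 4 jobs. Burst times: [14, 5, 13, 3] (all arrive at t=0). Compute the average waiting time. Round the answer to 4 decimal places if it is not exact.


FCFS order (as given): [14, 5, 13, 3]
Waiting times:
  Job 1: wait = 0
  Job 2: wait = 14
  Job 3: wait = 19
  Job 4: wait = 32
Sum of waiting times = 65
Average waiting time = 65/4 = 16.25

16.25


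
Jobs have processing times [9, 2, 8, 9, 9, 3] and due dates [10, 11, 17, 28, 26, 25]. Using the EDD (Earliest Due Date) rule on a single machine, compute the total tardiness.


Sort by due date (EDD order): [(9, 10), (2, 11), (8, 17), (3, 25), (9, 26), (9, 28)]
Compute completion times and tardiness:
  Job 1: p=9, d=10, C=9, tardiness=max(0,9-10)=0
  Job 2: p=2, d=11, C=11, tardiness=max(0,11-11)=0
  Job 3: p=8, d=17, C=19, tardiness=max(0,19-17)=2
  Job 4: p=3, d=25, C=22, tardiness=max(0,22-25)=0
  Job 5: p=9, d=26, C=31, tardiness=max(0,31-26)=5
  Job 6: p=9, d=28, C=40, tardiness=max(0,40-28)=12
Total tardiness = 19

19


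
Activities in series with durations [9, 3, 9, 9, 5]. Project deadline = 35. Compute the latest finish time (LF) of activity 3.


LF(activity 3) = deadline - sum of successor durations
Successors: activities 4 through 5 with durations [9, 5]
Sum of successor durations = 14
LF = 35 - 14 = 21

21


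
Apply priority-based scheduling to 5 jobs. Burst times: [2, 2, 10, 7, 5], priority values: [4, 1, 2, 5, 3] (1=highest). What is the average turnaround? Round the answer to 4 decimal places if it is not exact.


Sort by priority (ascending = highest first):
Order: [(1, 2), (2, 10), (3, 5), (4, 2), (5, 7)]
Completion times:
  Priority 1, burst=2, C=2
  Priority 2, burst=10, C=12
  Priority 3, burst=5, C=17
  Priority 4, burst=2, C=19
  Priority 5, burst=7, C=26
Average turnaround = 76/5 = 15.2

15.2


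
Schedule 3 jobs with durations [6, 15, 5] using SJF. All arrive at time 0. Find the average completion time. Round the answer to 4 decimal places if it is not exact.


SJF order (ascending): [5, 6, 15]
Completion times:
  Job 1: burst=5, C=5
  Job 2: burst=6, C=11
  Job 3: burst=15, C=26
Average completion = 42/3 = 14.0

14.0


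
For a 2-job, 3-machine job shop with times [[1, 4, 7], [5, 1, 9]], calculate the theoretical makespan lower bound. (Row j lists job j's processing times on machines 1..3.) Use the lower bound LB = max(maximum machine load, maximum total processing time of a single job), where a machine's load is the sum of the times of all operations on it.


Machine loads:
  Machine 1: 1 + 5 = 6
  Machine 2: 4 + 1 = 5
  Machine 3: 7 + 9 = 16
Max machine load = 16
Job totals:
  Job 1: 12
  Job 2: 15
Max job total = 15
Lower bound = max(16, 15) = 16

16


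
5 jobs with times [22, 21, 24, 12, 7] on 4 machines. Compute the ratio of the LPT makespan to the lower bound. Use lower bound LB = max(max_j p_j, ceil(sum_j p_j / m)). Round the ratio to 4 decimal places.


LPT order: [24, 22, 21, 12, 7]
Machine loads after assignment: [24, 22, 21, 19]
LPT makespan = 24
Lower bound = max(max_job, ceil(total/4)) = max(24, 22) = 24
Ratio = 24 / 24 = 1.0

1.0


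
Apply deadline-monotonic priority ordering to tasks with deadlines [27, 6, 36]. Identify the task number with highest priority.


Sort tasks by relative deadline (ascending):
  Task 2: deadline = 6
  Task 1: deadline = 27
  Task 3: deadline = 36
Priority order (highest first): [2, 1, 3]
Highest priority task = 2

2


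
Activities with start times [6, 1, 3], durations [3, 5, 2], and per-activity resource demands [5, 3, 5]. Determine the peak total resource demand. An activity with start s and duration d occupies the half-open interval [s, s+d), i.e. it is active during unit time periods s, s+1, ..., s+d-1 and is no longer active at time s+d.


Each activity i is active on [start_i, start_i + duration_i).
Compute total resource usage per time slot:
  t=0: active resources = [], total = 0
  t=1: active resources = [3], total = 3
  t=2: active resources = [3], total = 3
  t=3: active resources = [3, 5], total = 8
  t=4: active resources = [3, 5], total = 8
  t=5: active resources = [3], total = 3
  t=6: active resources = [5], total = 5
  t=7: active resources = [5], total = 5
  t=8: active resources = [5], total = 5
Peak resource demand = 8

8


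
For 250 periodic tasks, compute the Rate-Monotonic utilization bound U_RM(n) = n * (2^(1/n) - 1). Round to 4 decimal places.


Compute 2^(1/250) = 1.0027764359
Subtract 1: 1.0027764359 - 1 = 0.0027764359
Multiply by n: 250 * 0.0027764359 = 0.6941089750
Round to 4 dp: 0.6941

0.6941


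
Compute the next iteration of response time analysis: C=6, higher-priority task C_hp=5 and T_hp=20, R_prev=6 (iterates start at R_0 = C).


R_next = C + ceil(R_prev / T_hp) * C_hp
ceil(6 / 20) = ceil(0.3) = 1
Interference = 1 * 5 = 5
R_next = 6 + 5 = 11

11


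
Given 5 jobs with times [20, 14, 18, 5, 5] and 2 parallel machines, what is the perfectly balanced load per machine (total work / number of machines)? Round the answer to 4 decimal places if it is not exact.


Total processing time = 20 + 14 + 18 + 5 + 5 = 62
Number of machines = 2
Ideal balanced load = 62 / 2 = 31.0

31.0


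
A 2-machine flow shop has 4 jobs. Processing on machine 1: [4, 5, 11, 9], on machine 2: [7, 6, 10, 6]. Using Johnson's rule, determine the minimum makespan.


Apply Johnson's rule:
  Group 1 (a <= b): [(1, 4, 7), (2, 5, 6)]
  Group 2 (a > b): [(3, 11, 10), (4, 9, 6)]
Optimal job order: [1, 2, 3, 4]
Schedule:
  Job 1: M1 done at 4, M2 done at 11
  Job 2: M1 done at 9, M2 done at 17
  Job 3: M1 done at 20, M2 done at 30
  Job 4: M1 done at 29, M2 done at 36
Makespan = 36

36


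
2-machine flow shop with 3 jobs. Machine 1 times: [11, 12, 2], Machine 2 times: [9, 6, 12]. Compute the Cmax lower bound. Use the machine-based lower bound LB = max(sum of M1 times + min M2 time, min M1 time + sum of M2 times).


LB1 = sum(M1 times) + min(M2 times) = 25 + 6 = 31
LB2 = min(M1 times) + sum(M2 times) = 2 + 27 = 29
Lower bound = max(LB1, LB2) = max(31, 29) = 31

31


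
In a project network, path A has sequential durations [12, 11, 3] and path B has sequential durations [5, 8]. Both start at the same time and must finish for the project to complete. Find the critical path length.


Path A total = 12 + 11 + 3 = 26
Path B total = 5 + 8 = 13
Critical path = longest path = max(26, 13) = 26

26


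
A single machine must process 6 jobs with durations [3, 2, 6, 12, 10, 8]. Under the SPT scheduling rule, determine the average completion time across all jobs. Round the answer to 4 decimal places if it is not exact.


Sort jobs by processing time (SPT order): [2, 3, 6, 8, 10, 12]
Compute completion times sequentially:
  Job 1: processing = 2, completes at 2
  Job 2: processing = 3, completes at 5
  Job 3: processing = 6, completes at 11
  Job 4: processing = 8, completes at 19
  Job 5: processing = 10, completes at 29
  Job 6: processing = 12, completes at 41
Sum of completion times = 107
Average completion time = 107/6 = 17.8333

17.8333


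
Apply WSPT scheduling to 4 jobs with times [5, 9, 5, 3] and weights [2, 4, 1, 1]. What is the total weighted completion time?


Compute p/w ratios and sort ascending (WSPT): [(9, 4), (5, 2), (3, 1), (5, 1)]
Compute weighted completion times:
  Job (p=9,w=4): C=9, w*C=4*9=36
  Job (p=5,w=2): C=14, w*C=2*14=28
  Job (p=3,w=1): C=17, w*C=1*17=17
  Job (p=5,w=1): C=22, w*C=1*22=22
Total weighted completion time = 103

103


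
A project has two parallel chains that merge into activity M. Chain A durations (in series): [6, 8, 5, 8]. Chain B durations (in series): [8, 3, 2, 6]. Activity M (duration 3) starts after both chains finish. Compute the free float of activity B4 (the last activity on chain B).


ES(B4) = sum of predecessors on chain B = 13
EF(B4) = ES + duration = 13 + 6 = 19
Successor of B4 is M. ES(M) = max(sum(A), sum(B)) = max(27, 19) = 27
Free float = ES(successor) - EF(current) = 27 - 19 = 8

8


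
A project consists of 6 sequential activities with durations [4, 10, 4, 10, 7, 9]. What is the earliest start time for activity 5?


Activity 5 starts after activities 1 through 4 complete.
Predecessor durations: [4, 10, 4, 10]
ES = 4 + 10 + 4 + 10 = 28

28


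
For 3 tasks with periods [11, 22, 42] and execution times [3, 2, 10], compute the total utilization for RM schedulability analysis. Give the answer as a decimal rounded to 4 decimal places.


Compute individual utilizations (exact fractions):
  Task 1: C/T = 3/11 (approx. 0.2727)
  Task 2: C/T = 2/22 = 1/11 (approx. 0.0909)
  Task 3: C/T = 10/42 = 5/21 (approx. 0.2381)
Total utilization U = 3/11 + 1/11 + 5/21 = 139/231
Rounded to 4 decimal places: U = 0.6017
RM (Liu & Layland) bound for 3 tasks = 0.779763; compare with U = 139/231 (approx. 0.601732)
U <= bound, so schedulable by RM sufficient condition.

0.6017


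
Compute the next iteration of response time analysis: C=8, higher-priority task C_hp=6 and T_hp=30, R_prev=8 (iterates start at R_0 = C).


R_next = C + ceil(R_prev / T_hp) * C_hp
ceil(8 / 30) = ceil(0.2667) = 1
Interference = 1 * 6 = 6
R_next = 8 + 6 = 14

14


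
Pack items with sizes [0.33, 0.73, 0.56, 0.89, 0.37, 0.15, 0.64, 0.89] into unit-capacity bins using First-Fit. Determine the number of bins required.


Place items sequentially using First-Fit:
  Item 0.33 -> new Bin 1
  Item 0.73 -> new Bin 2
  Item 0.56 -> Bin 1 (now 0.89)
  Item 0.89 -> new Bin 3
  Item 0.37 -> new Bin 4
  Item 0.15 -> Bin 2 (now 0.88)
  Item 0.64 -> new Bin 5
  Item 0.89 -> new Bin 6
Total bins used = 6

6


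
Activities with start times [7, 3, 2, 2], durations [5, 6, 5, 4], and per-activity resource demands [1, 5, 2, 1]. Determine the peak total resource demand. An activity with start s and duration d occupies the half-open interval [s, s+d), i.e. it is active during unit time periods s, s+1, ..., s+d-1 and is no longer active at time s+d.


Each activity i is active on [start_i, start_i + duration_i).
Compute total resource usage per time slot:
  t=0: active resources = [], total = 0
  t=1: active resources = [], total = 0
  t=2: active resources = [2, 1], total = 3
  t=3: active resources = [5, 2, 1], total = 8
  t=4: active resources = [5, 2, 1], total = 8
  t=5: active resources = [5, 2, 1], total = 8
  t=6: active resources = [5, 2], total = 7
  t=7: active resources = [1, 5], total = 6
  t=8: active resources = [1, 5], total = 6
  t=9: active resources = [1], total = 1
  t=10: active resources = [1], total = 1
  t=11: active resources = [1], total = 1
Peak resource demand = 8

8


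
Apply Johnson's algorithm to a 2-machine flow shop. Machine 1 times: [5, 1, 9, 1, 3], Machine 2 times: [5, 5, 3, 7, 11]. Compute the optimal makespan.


Apply Johnson's rule:
  Group 1 (a <= b): [(2, 1, 5), (4, 1, 7), (5, 3, 11), (1, 5, 5)]
  Group 2 (a > b): [(3, 9, 3)]
Optimal job order: [2, 4, 5, 1, 3]
Schedule:
  Job 2: M1 done at 1, M2 done at 6
  Job 4: M1 done at 2, M2 done at 13
  Job 5: M1 done at 5, M2 done at 24
  Job 1: M1 done at 10, M2 done at 29
  Job 3: M1 done at 19, M2 done at 32
Makespan = 32

32


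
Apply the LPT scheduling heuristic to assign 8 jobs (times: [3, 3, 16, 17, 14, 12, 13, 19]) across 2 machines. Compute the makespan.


Sort jobs in decreasing order (LPT): [19, 17, 16, 14, 13, 12, 3, 3]
Assign each job to the least loaded machine:
  Machine 1: jobs [19, 14, 13, 3], load = 49
  Machine 2: jobs [17, 16, 12, 3], load = 48
Makespan = max load = 49

49


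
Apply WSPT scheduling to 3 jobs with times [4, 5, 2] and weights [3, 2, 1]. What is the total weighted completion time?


Compute p/w ratios and sort ascending (WSPT): [(4, 3), (2, 1), (5, 2)]
Compute weighted completion times:
  Job (p=4,w=3): C=4, w*C=3*4=12
  Job (p=2,w=1): C=6, w*C=1*6=6
  Job (p=5,w=2): C=11, w*C=2*11=22
Total weighted completion time = 40

40


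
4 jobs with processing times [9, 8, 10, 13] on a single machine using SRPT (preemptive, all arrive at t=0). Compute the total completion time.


Since all jobs arrive at t=0, SRPT equals SPT ordering.
SPT order: [8, 9, 10, 13]
Completion times:
  Job 1: p=8, C=8
  Job 2: p=9, C=17
  Job 3: p=10, C=27
  Job 4: p=13, C=40
Total completion time = 8 + 17 + 27 + 40 = 92

92


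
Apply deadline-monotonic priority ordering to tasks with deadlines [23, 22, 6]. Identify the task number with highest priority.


Sort tasks by relative deadline (ascending):
  Task 3: deadline = 6
  Task 2: deadline = 22
  Task 1: deadline = 23
Priority order (highest first): [3, 2, 1]
Highest priority task = 3

3


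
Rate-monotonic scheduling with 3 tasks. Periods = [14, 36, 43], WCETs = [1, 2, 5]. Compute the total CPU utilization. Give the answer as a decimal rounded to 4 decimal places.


Compute individual utilizations (exact fractions):
  Task 1: C/T = 1/14 (approx. 0.0714)
  Task 2: C/T = 2/36 = 1/18 (approx. 0.0556)
  Task 3: C/T = 5/43 (approx. 0.1163)
Total utilization U = 1/14 + 1/18 + 5/43 = 659/2709
Rounded to 4 decimal places: U = 0.2433
RM (Liu & Layland) bound for 3 tasks = 0.779763; compare with U = 659/2709 (approx. 0.243263)
U <= bound, so schedulable by RM sufficient condition.

0.2433


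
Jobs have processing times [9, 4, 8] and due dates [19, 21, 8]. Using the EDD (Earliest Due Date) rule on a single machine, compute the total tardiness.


Sort by due date (EDD order): [(8, 8), (9, 19), (4, 21)]
Compute completion times and tardiness:
  Job 1: p=8, d=8, C=8, tardiness=max(0,8-8)=0
  Job 2: p=9, d=19, C=17, tardiness=max(0,17-19)=0
  Job 3: p=4, d=21, C=21, tardiness=max(0,21-21)=0
Total tardiness = 0

0


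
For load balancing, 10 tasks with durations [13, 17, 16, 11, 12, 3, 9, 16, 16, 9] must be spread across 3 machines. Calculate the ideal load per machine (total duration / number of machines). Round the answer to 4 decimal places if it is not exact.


Total processing time = 13 + 17 + 16 + 11 + 12 + 3 + 9 + 16 + 16 + 9 = 122
Number of machines = 3
Ideal balanced load = 122 / 3 = 40.6667

40.6667


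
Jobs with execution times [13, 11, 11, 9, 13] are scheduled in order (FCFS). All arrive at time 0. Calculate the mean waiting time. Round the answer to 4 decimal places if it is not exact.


FCFS order (as given): [13, 11, 11, 9, 13]
Waiting times:
  Job 1: wait = 0
  Job 2: wait = 13
  Job 3: wait = 24
  Job 4: wait = 35
  Job 5: wait = 44
Sum of waiting times = 116
Average waiting time = 116/5 = 23.2

23.2


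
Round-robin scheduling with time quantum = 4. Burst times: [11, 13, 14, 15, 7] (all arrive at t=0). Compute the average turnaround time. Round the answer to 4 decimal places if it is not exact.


Time quantum = 4
Execution trace:
  J1 runs 4 units, time = 4
  J2 runs 4 units, time = 8
  J3 runs 4 units, time = 12
  J4 runs 4 units, time = 16
  J5 runs 4 units, time = 20
  J1 runs 4 units, time = 24
  J2 runs 4 units, time = 28
  J3 runs 4 units, time = 32
  J4 runs 4 units, time = 36
  J5 runs 3 units, time = 39
  J1 runs 3 units, time = 42
  J2 runs 4 units, time = 46
  J3 runs 4 units, time = 50
  J4 runs 4 units, time = 54
  J2 runs 1 units, time = 55
  J3 runs 2 units, time = 57
  J4 runs 3 units, time = 60
Finish times: [42, 55, 57, 60, 39]
Average turnaround = 253/5 = 50.6

50.6


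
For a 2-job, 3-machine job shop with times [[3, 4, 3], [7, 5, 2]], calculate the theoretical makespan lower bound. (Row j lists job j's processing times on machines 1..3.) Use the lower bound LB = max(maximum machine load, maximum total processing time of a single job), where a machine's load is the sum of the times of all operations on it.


Machine loads:
  Machine 1: 3 + 7 = 10
  Machine 2: 4 + 5 = 9
  Machine 3: 3 + 2 = 5
Max machine load = 10
Job totals:
  Job 1: 10
  Job 2: 14
Max job total = 14
Lower bound = max(10, 14) = 14

14


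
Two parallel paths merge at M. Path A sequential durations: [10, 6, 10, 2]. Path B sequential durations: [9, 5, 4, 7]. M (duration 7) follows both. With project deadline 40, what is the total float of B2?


Forward pass: ES(B2) = sum of predecessors on chain B = 9
EF = ES + duration = 9 + 5 = 14
Backward pass: LF(M) = deadline = 40; LS(M) = 40 - 7 = 33
LF(B2) = LS(M) - sum(successors on chain B) = 33 - 11 = 22
LS = LF - duration = 22 - 5 = 17
Total float = LS - ES = 17 - 9 = 8

8


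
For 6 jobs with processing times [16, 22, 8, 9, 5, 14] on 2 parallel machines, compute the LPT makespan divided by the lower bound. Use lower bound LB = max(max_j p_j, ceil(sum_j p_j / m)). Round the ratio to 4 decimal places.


LPT order: [22, 16, 14, 9, 8, 5]
Machine loads after assignment: [36, 38]
LPT makespan = 38
Lower bound = max(max_job, ceil(total/2)) = max(22, 37) = 37
Ratio = 38 / 37 = 1.027

1.027


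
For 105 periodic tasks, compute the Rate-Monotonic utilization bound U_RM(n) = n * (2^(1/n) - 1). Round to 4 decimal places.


Compute 2^(1/105) = 1.0066232390
Subtract 1: 1.0066232390 - 1 = 0.0066232390
Multiply by n: 105 * 0.0066232390 = 0.6954400950
Round to 4 dp: 0.6954

0.6954


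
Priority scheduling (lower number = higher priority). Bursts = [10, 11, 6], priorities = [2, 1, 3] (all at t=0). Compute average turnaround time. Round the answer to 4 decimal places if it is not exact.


Sort by priority (ascending = highest first):
Order: [(1, 11), (2, 10), (3, 6)]
Completion times:
  Priority 1, burst=11, C=11
  Priority 2, burst=10, C=21
  Priority 3, burst=6, C=27
Average turnaround = 59/3 = 19.6667

19.6667


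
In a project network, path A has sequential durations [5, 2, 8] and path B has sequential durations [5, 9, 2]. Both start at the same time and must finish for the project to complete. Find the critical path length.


Path A total = 5 + 2 + 8 = 15
Path B total = 5 + 9 + 2 = 16
Critical path = longest path = max(15, 16) = 16

16


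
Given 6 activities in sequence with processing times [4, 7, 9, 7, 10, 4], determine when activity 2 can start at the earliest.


Activity 2 starts after activities 1 through 1 complete.
Predecessor durations: [4]
ES = 4 = 4

4


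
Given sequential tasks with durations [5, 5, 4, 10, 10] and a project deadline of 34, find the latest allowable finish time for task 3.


LF(activity 3) = deadline - sum of successor durations
Successors: activities 4 through 5 with durations [10, 10]
Sum of successor durations = 20
LF = 34 - 20 = 14

14


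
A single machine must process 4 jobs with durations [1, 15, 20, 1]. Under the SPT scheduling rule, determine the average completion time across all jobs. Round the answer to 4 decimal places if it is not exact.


Sort jobs by processing time (SPT order): [1, 1, 15, 20]
Compute completion times sequentially:
  Job 1: processing = 1, completes at 1
  Job 2: processing = 1, completes at 2
  Job 3: processing = 15, completes at 17
  Job 4: processing = 20, completes at 37
Sum of completion times = 57
Average completion time = 57/4 = 14.25

14.25


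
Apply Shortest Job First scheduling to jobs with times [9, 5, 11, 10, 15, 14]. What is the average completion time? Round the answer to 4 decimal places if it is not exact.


SJF order (ascending): [5, 9, 10, 11, 14, 15]
Completion times:
  Job 1: burst=5, C=5
  Job 2: burst=9, C=14
  Job 3: burst=10, C=24
  Job 4: burst=11, C=35
  Job 5: burst=14, C=49
  Job 6: burst=15, C=64
Average completion = 191/6 = 31.8333

31.8333


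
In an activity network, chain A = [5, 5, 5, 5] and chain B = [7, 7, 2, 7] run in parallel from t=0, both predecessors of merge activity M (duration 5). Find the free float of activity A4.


ES(A4) = sum of predecessors on chain A = 15
EF(A4) = ES + duration = 15 + 5 = 20
Successor of A4 is M. ES(M) = max(sum(A), sum(B)) = max(20, 23) = 23
Free float = ES(successor) - EF(current) = 23 - 20 = 3

3


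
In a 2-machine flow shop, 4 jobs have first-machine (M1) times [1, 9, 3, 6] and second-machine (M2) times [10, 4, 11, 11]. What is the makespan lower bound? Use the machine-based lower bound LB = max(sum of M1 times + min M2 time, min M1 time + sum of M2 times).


LB1 = sum(M1 times) + min(M2 times) = 19 + 4 = 23
LB2 = min(M1 times) + sum(M2 times) = 1 + 36 = 37
Lower bound = max(LB1, LB2) = max(23, 37) = 37

37


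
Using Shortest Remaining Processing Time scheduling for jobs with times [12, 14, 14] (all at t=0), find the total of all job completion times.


Since all jobs arrive at t=0, SRPT equals SPT ordering.
SPT order: [12, 14, 14]
Completion times:
  Job 1: p=12, C=12
  Job 2: p=14, C=26
  Job 3: p=14, C=40
Total completion time = 12 + 26 + 40 = 78

78


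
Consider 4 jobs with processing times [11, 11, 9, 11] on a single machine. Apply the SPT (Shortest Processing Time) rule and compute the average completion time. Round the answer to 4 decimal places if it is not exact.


Sort jobs by processing time (SPT order): [9, 11, 11, 11]
Compute completion times sequentially:
  Job 1: processing = 9, completes at 9
  Job 2: processing = 11, completes at 20
  Job 3: processing = 11, completes at 31
  Job 4: processing = 11, completes at 42
Sum of completion times = 102
Average completion time = 102/4 = 25.5

25.5


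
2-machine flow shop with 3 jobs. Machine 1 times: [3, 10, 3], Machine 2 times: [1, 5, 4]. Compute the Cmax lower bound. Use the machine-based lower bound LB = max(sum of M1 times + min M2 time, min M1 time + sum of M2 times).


LB1 = sum(M1 times) + min(M2 times) = 16 + 1 = 17
LB2 = min(M1 times) + sum(M2 times) = 3 + 10 = 13
Lower bound = max(LB1, LB2) = max(17, 13) = 17

17


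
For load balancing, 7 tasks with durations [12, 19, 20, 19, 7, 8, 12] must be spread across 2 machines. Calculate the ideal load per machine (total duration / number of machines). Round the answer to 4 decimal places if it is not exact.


Total processing time = 12 + 19 + 20 + 19 + 7 + 8 + 12 = 97
Number of machines = 2
Ideal balanced load = 97 / 2 = 48.5

48.5


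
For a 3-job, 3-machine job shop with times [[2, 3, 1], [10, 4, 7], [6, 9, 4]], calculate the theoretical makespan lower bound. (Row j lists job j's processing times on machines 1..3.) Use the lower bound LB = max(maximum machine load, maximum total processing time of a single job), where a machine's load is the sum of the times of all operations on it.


Machine loads:
  Machine 1: 2 + 10 + 6 = 18
  Machine 2: 3 + 4 + 9 = 16
  Machine 3: 1 + 7 + 4 = 12
Max machine load = 18
Job totals:
  Job 1: 6
  Job 2: 21
  Job 3: 19
Max job total = 21
Lower bound = max(18, 21) = 21

21


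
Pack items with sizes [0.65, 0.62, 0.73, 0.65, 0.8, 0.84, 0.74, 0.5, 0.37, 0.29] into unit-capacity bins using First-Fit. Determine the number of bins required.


Place items sequentially using First-Fit:
  Item 0.65 -> new Bin 1
  Item 0.62 -> new Bin 2
  Item 0.73 -> new Bin 3
  Item 0.65 -> new Bin 4
  Item 0.8 -> new Bin 5
  Item 0.84 -> new Bin 6
  Item 0.74 -> new Bin 7
  Item 0.5 -> new Bin 8
  Item 0.37 -> Bin 2 (now 0.99)
  Item 0.29 -> Bin 1 (now 0.94)
Total bins used = 8

8


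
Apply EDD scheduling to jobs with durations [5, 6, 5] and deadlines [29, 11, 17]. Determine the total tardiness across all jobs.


Sort by due date (EDD order): [(6, 11), (5, 17), (5, 29)]
Compute completion times and tardiness:
  Job 1: p=6, d=11, C=6, tardiness=max(0,6-11)=0
  Job 2: p=5, d=17, C=11, tardiness=max(0,11-17)=0
  Job 3: p=5, d=29, C=16, tardiness=max(0,16-29)=0
Total tardiness = 0

0


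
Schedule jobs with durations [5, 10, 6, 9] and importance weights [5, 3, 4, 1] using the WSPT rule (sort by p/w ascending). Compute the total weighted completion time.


Compute p/w ratios and sort ascending (WSPT): [(5, 5), (6, 4), (10, 3), (9, 1)]
Compute weighted completion times:
  Job (p=5,w=5): C=5, w*C=5*5=25
  Job (p=6,w=4): C=11, w*C=4*11=44
  Job (p=10,w=3): C=21, w*C=3*21=63
  Job (p=9,w=1): C=30, w*C=1*30=30
Total weighted completion time = 162

162


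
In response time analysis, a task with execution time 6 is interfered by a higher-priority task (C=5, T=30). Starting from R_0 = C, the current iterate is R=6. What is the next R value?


R_next = C + ceil(R_prev / T_hp) * C_hp
ceil(6 / 30) = ceil(0.2) = 1
Interference = 1 * 5 = 5
R_next = 6 + 5 = 11

11


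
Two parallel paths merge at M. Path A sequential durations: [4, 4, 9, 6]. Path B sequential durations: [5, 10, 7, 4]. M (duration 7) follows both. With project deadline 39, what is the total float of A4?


Forward pass: ES(A4) = sum of predecessors on chain A = 17
EF = ES + duration = 17 + 6 = 23
Backward pass: LF(M) = deadline = 39; LS(M) = 39 - 7 = 32
LF(A4) = LS(M) - sum(successors on chain A) = 32 - 0 = 32
LS = LF - duration = 32 - 6 = 26
Total float = LS - ES = 26 - 17 = 9

9


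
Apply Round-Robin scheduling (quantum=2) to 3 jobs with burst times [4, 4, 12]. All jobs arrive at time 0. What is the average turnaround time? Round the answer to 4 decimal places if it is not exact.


Time quantum = 2
Execution trace:
  J1 runs 2 units, time = 2
  J2 runs 2 units, time = 4
  J3 runs 2 units, time = 6
  J1 runs 2 units, time = 8
  J2 runs 2 units, time = 10
  J3 runs 2 units, time = 12
  J3 runs 2 units, time = 14
  J3 runs 2 units, time = 16
  J3 runs 2 units, time = 18
  J3 runs 2 units, time = 20
Finish times: [8, 10, 20]
Average turnaround = 38/3 = 12.6667

12.6667


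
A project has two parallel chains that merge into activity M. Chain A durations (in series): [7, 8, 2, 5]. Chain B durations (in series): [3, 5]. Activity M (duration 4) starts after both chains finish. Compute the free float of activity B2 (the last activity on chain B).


ES(B2) = sum of predecessors on chain B = 3
EF(B2) = ES + duration = 3 + 5 = 8
Successor of B2 is M. ES(M) = max(sum(A), sum(B)) = max(22, 8) = 22
Free float = ES(successor) - EF(current) = 22 - 8 = 14

14


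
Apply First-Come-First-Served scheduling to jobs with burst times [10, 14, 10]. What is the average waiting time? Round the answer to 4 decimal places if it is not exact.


FCFS order (as given): [10, 14, 10]
Waiting times:
  Job 1: wait = 0
  Job 2: wait = 10
  Job 3: wait = 24
Sum of waiting times = 34
Average waiting time = 34/3 = 11.3333

11.3333


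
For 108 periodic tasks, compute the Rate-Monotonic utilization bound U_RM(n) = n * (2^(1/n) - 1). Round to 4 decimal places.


Compute 2^(1/108) = 1.0064386691
Subtract 1: 1.0064386691 - 1 = 0.0064386691
Multiply by n: 108 * 0.0064386691 = 0.6953762628
Round to 4 dp: 0.6954

0.6954


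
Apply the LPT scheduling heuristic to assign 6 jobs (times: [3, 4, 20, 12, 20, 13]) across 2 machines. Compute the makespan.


Sort jobs in decreasing order (LPT): [20, 20, 13, 12, 4, 3]
Assign each job to the least loaded machine:
  Machine 1: jobs [20, 13, 3], load = 36
  Machine 2: jobs [20, 12, 4], load = 36
Makespan = max load = 36

36


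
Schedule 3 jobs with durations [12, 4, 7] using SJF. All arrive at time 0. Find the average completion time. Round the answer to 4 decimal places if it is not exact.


SJF order (ascending): [4, 7, 12]
Completion times:
  Job 1: burst=4, C=4
  Job 2: burst=7, C=11
  Job 3: burst=12, C=23
Average completion = 38/3 = 12.6667

12.6667


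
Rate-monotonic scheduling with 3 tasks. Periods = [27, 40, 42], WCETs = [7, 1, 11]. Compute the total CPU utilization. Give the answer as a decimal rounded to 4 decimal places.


Compute individual utilizations (exact fractions):
  Task 1: C/T = 7/27 (approx. 0.2593)
  Task 2: C/T = 1/40 (approx. 0.025)
  Task 3: C/T = 11/42 (approx. 0.2619)
Total utilization U = 7/27 + 1/40 + 11/42 = 4129/7560
Rounded to 4 decimal places: U = 0.5462
RM (Liu & Layland) bound for 3 tasks = 0.779763; compare with U = 4129/7560 (approx. 0.546164)
U <= bound, so schedulable by RM sufficient condition.

0.5462


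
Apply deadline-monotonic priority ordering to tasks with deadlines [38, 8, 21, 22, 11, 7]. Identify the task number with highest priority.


Sort tasks by relative deadline (ascending):
  Task 6: deadline = 7
  Task 2: deadline = 8
  Task 5: deadline = 11
  Task 3: deadline = 21
  Task 4: deadline = 22
  Task 1: deadline = 38
Priority order (highest first): [6, 2, 5, 3, 4, 1]
Highest priority task = 6

6


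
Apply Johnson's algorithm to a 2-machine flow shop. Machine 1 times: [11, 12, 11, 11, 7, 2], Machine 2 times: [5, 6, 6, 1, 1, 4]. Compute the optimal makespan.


Apply Johnson's rule:
  Group 1 (a <= b): [(6, 2, 4)]
  Group 2 (a > b): [(2, 12, 6), (3, 11, 6), (1, 11, 5), (4, 11, 1), (5, 7, 1)]
Optimal job order: [6, 2, 3, 1, 4, 5]
Schedule:
  Job 6: M1 done at 2, M2 done at 6
  Job 2: M1 done at 14, M2 done at 20
  Job 3: M1 done at 25, M2 done at 31
  Job 1: M1 done at 36, M2 done at 41
  Job 4: M1 done at 47, M2 done at 48
  Job 5: M1 done at 54, M2 done at 55
Makespan = 55

55


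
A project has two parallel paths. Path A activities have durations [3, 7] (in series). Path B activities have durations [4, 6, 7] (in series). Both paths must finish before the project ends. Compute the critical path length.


Path A total = 3 + 7 = 10
Path B total = 4 + 6 + 7 = 17
Critical path = longest path = max(10, 17) = 17

17


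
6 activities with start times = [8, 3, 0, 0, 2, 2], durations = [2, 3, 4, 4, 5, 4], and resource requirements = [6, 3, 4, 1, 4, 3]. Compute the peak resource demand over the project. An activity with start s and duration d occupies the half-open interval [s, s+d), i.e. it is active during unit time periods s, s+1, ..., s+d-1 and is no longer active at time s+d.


Each activity i is active on [start_i, start_i + duration_i).
Compute total resource usage per time slot:
  t=0: active resources = [4, 1], total = 5
  t=1: active resources = [4, 1], total = 5
  t=2: active resources = [4, 1, 4, 3], total = 12
  t=3: active resources = [3, 4, 1, 4, 3], total = 15
  t=4: active resources = [3, 4, 3], total = 10
  t=5: active resources = [3, 4, 3], total = 10
  t=6: active resources = [4], total = 4
  t=7: active resources = [], total = 0
  t=8: active resources = [6], total = 6
  t=9: active resources = [6], total = 6
Peak resource demand = 15

15


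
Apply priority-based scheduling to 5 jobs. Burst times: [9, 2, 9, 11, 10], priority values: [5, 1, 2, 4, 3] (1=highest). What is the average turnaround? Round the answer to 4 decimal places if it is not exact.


Sort by priority (ascending = highest first):
Order: [(1, 2), (2, 9), (3, 10), (4, 11), (5, 9)]
Completion times:
  Priority 1, burst=2, C=2
  Priority 2, burst=9, C=11
  Priority 3, burst=10, C=21
  Priority 4, burst=11, C=32
  Priority 5, burst=9, C=41
Average turnaround = 107/5 = 21.4

21.4


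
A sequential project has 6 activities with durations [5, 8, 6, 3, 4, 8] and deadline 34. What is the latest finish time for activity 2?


LF(activity 2) = deadline - sum of successor durations
Successors: activities 3 through 6 with durations [6, 3, 4, 8]
Sum of successor durations = 21
LF = 34 - 21 = 13

13


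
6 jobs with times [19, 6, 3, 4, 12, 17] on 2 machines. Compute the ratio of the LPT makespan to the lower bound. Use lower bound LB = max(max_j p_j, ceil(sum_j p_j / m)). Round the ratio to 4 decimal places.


LPT order: [19, 17, 12, 6, 4, 3]
Machine loads after assignment: [32, 29]
LPT makespan = 32
Lower bound = max(max_job, ceil(total/2)) = max(19, 31) = 31
Ratio = 32 / 31 = 1.0323

1.0323


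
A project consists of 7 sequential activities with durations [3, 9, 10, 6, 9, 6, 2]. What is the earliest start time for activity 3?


Activity 3 starts after activities 1 through 2 complete.
Predecessor durations: [3, 9]
ES = 3 + 9 = 12

12


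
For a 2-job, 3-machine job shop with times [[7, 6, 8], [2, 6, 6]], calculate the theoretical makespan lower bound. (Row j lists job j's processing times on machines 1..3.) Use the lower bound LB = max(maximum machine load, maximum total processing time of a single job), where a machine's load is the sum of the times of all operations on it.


Machine loads:
  Machine 1: 7 + 2 = 9
  Machine 2: 6 + 6 = 12
  Machine 3: 8 + 6 = 14
Max machine load = 14
Job totals:
  Job 1: 21
  Job 2: 14
Max job total = 21
Lower bound = max(14, 21) = 21

21


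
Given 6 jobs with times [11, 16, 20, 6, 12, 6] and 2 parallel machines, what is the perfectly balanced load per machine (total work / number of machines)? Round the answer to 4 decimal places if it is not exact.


Total processing time = 11 + 16 + 20 + 6 + 12 + 6 = 71
Number of machines = 2
Ideal balanced load = 71 / 2 = 35.5

35.5


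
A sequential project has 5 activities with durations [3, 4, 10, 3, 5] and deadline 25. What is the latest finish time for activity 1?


LF(activity 1) = deadline - sum of successor durations
Successors: activities 2 through 5 with durations [4, 10, 3, 5]
Sum of successor durations = 22
LF = 25 - 22 = 3

3


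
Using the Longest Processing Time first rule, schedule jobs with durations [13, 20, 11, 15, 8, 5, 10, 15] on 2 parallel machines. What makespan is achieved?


Sort jobs in decreasing order (LPT): [20, 15, 15, 13, 11, 10, 8, 5]
Assign each job to the least loaded machine:
  Machine 1: jobs [20, 13, 10, 5], load = 48
  Machine 2: jobs [15, 15, 11, 8], load = 49
Makespan = max load = 49

49


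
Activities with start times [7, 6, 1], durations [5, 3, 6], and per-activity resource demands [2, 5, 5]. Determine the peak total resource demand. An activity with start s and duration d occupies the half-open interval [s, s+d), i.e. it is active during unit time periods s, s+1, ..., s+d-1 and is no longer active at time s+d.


Each activity i is active on [start_i, start_i + duration_i).
Compute total resource usage per time slot:
  t=0: active resources = [], total = 0
  t=1: active resources = [5], total = 5
  t=2: active resources = [5], total = 5
  t=3: active resources = [5], total = 5
  t=4: active resources = [5], total = 5
  t=5: active resources = [5], total = 5
  t=6: active resources = [5, 5], total = 10
  t=7: active resources = [2, 5], total = 7
  t=8: active resources = [2, 5], total = 7
  t=9: active resources = [2], total = 2
  t=10: active resources = [2], total = 2
  t=11: active resources = [2], total = 2
Peak resource demand = 10

10


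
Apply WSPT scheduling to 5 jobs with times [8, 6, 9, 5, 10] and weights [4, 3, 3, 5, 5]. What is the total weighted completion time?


Compute p/w ratios and sort ascending (WSPT): [(5, 5), (8, 4), (6, 3), (10, 5), (9, 3)]
Compute weighted completion times:
  Job (p=5,w=5): C=5, w*C=5*5=25
  Job (p=8,w=4): C=13, w*C=4*13=52
  Job (p=6,w=3): C=19, w*C=3*19=57
  Job (p=10,w=5): C=29, w*C=5*29=145
  Job (p=9,w=3): C=38, w*C=3*38=114
Total weighted completion time = 393

393


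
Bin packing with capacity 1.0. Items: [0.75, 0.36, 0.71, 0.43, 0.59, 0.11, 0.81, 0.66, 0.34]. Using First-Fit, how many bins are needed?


Place items sequentially using First-Fit:
  Item 0.75 -> new Bin 1
  Item 0.36 -> new Bin 2
  Item 0.71 -> new Bin 3
  Item 0.43 -> Bin 2 (now 0.79)
  Item 0.59 -> new Bin 4
  Item 0.11 -> Bin 1 (now 0.86)
  Item 0.81 -> new Bin 5
  Item 0.66 -> new Bin 6
  Item 0.34 -> Bin 4 (now 0.93)
Total bins used = 6

6


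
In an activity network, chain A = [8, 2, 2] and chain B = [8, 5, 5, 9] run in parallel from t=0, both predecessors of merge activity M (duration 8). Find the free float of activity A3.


ES(A3) = sum of predecessors on chain A = 10
EF(A3) = ES + duration = 10 + 2 = 12
Successor of A3 is M. ES(M) = max(sum(A), sum(B)) = max(12, 27) = 27
Free float = ES(successor) - EF(current) = 27 - 12 = 15

15


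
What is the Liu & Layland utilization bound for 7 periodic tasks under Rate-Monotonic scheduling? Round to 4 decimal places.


Compute 2^(1/7) = 1.1040895137
Subtract 1: 1.1040895137 - 1 = 0.1040895137
Multiply by n: 7 * 0.1040895137 = 0.7286265959
Round to 4 dp: 0.7286

0.7286


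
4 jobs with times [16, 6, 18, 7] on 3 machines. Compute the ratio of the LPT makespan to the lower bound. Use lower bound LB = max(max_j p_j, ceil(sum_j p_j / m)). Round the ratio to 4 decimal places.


LPT order: [18, 16, 7, 6]
Machine loads after assignment: [18, 16, 13]
LPT makespan = 18
Lower bound = max(max_job, ceil(total/3)) = max(18, 16) = 18
Ratio = 18 / 18 = 1.0

1.0


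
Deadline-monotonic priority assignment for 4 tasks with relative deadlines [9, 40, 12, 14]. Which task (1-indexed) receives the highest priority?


Sort tasks by relative deadline (ascending):
  Task 1: deadline = 9
  Task 3: deadline = 12
  Task 4: deadline = 14
  Task 2: deadline = 40
Priority order (highest first): [1, 3, 4, 2]
Highest priority task = 1

1


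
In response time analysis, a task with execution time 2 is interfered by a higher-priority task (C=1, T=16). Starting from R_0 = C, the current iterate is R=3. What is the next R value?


R_next = C + ceil(R_prev / T_hp) * C_hp
ceil(3 / 16) = ceil(0.1875) = 1
Interference = 1 * 1 = 1
R_next = 2 + 1 = 3
R_next = R_prev, so the iteration has converged (response time = 3).

3


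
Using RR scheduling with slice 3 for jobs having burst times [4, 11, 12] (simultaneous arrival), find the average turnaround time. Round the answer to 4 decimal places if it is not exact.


Time quantum = 3
Execution trace:
  J1 runs 3 units, time = 3
  J2 runs 3 units, time = 6
  J3 runs 3 units, time = 9
  J1 runs 1 units, time = 10
  J2 runs 3 units, time = 13
  J3 runs 3 units, time = 16
  J2 runs 3 units, time = 19
  J3 runs 3 units, time = 22
  J2 runs 2 units, time = 24
  J3 runs 3 units, time = 27
Finish times: [10, 24, 27]
Average turnaround = 61/3 = 20.3333

20.3333


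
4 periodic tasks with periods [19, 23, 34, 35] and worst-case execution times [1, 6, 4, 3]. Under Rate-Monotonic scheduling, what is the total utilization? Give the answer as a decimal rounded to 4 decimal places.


Compute individual utilizations (exact fractions):
  Task 1: C/T = 1/19 (approx. 0.0526)
  Task 2: C/T = 6/23 (approx. 0.2609)
  Task 3: C/T = 4/34 = 2/17 (approx. 0.1176)
  Task 4: C/T = 3/35 (approx. 0.0857)
Total utilization U = 1/19 + 6/23 + 2/17 + 3/35 = 134392/260015
Rounded to 4 decimal places: U = 0.5169
RM (Liu & Layland) bound for 4 tasks = 0.756828; compare with U = 134392/260015 (approx. 0.516862)
U <= bound, so schedulable by RM sufficient condition.

0.5169
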